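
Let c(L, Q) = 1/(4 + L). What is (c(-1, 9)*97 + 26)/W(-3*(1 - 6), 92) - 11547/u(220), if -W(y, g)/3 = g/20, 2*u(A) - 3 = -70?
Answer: 4721833/13869 ≈ 340.46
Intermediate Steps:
u(A) = -67/2 (u(A) = 3/2 + (½)*(-70) = 3/2 - 35 = -67/2)
W(y, g) = -3*g/20
(c(-1, 9)*97 + 26)/W(-3*(1 - 6), 92) - 11547/u(220) = (97/(4 - 1) + 26)/((-3/20*92)) - 11547/(-67/2) = (97/3 + 26)/(-69/5) - 11547*(-2/67) = ((⅓)*97 + 26)*(-5/69) + 23094/67 = (97/3 + 26)*(-5/69) + 23094/67 = (175/3)*(-5/69) + 23094/67 = -875/207 + 23094/67 = 4721833/13869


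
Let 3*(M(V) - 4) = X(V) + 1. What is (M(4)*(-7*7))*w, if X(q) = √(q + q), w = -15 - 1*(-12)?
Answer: 637 + 98*√2 ≈ 775.59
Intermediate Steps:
w = -3 (w = -15 + 12 = -3)
X(q) = √2*√q (X(q) = √(2*q) = √2*√q)
M(V) = 13/3 + √2*√V/3 (M(V) = 4 + (√2*√V + 1)/3 = 4 + (1 + √2*√V)/3 = 4 + (⅓ + √2*√V/3) = 13/3 + √2*√V/3)
(M(4)*(-7*7))*w = ((13/3 + √2*√4/3)*(-7*7))*(-3) = ((13/3 + (⅓)*√2*2)*(-49))*(-3) = ((13/3 + 2*√2/3)*(-49))*(-3) = (-637/3 - 98*√2/3)*(-3) = 637 + 98*√2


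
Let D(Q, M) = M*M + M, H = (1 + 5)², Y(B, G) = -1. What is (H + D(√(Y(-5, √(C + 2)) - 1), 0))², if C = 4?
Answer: 1296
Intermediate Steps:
H = 36 (H = 6² = 36)
D(Q, M) = M + M² (D(Q, M) = M² + M = M + M²)
(H + D(√(Y(-5, √(C + 2)) - 1), 0))² = (36 + 0*(1 + 0))² = (36 + 0*1)² = (36 + 0)² = 36² = 1296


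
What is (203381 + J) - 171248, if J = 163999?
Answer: 196132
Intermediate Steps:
(203381 + J) - 171248 = (203381 + 163999) - 171248 = 367380 - 171248 = 196132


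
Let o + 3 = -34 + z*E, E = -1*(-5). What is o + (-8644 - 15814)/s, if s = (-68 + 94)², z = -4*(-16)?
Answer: 83425/338 ≈ 246.82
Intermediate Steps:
E = 5
z = 64
s = 676 (s = 26² = 676)
o = 283 (o = -3 + (-34 + 64*5) = -3 + (-34 + 320) = -3 + 286 = 283)
o + (-8644 - 15814)/s = 283 + (-8644 - 15814)/676 = 283 - 24458*1/676 = 283 - 12229/338 = 83425/338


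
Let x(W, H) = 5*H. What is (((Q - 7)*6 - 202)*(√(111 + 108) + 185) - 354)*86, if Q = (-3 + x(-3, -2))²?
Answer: 12220256 + 66220*√219 ≈ 1.3200e+7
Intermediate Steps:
Q = 169 (Q = (-3 + 5*(-2))² = (-3 - 10)² = (-13)² = 169)
(((Q - 7)*6 - 202)*(√(111 + 108) + 185) - 354)*86 = (((169 - 7)*6 - 202)*(√(111 + 108) + 185) - 354)*86 = ((162*6 - 202)*(√219 + 185) - 354)*86 = ((972 - 202)*(185 + √219) - 354)*86 = (770*(185 + √219) - 354)*86 = ((142450 + 770*√219) - 354)*86 = (142096 + 770*√219)*86 = 12220256 + 66220*√219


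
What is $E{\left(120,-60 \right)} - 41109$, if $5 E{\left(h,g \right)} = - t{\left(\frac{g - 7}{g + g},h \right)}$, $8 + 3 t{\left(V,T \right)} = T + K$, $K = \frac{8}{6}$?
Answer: $- \frac{370049}{9} \approx -41117.0$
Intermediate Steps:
$K = \frac{4}{3}$ ($K = 8 \cdot \frac{1}{6} = \frac{4}{3} \approx 1.3333$)
$t{\left(V,T \right)} = - \frac{20}{9} + \frac{T}{3}$ ($t{\left(V,T \right)} = - \frac{8}{3} + \frac{T + \frac{4}{3}}{3} = - \frac{8}{3} + \frac{\frac{4}{3} + T}{3} = - \frac{8}{3} + \left(\frac{4}{9} + \frac{T}{3}\right) = - \frac{20}{9} + \frac{T}{3}$)
$E{\left(h,g \right)} = \frac{4}{9} - \frac{h}{15}$ ($E{\left(h,g \right)} = \frac{\left(-1\right) \left(- \frac{20}{9} + \frac{h}{3}\right)}{5} = \frac{\frac{20}{9} - \frac{h}{3}}{5} = \frac{4}{9} - \frac{h}{15}$)
$E{\left(120,-60 \right)} - 41109 = \left(\frac{4}{9} - 8\right) - 41109 = - \frac{68}{9} - 41109 = - \frac{370049}{9}$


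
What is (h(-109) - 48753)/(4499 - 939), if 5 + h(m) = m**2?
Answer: -36877/3560 ≈ -10.359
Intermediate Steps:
h(m) = -5 + m**2
(h(-109) - 48753)/(4499 - 939) = ((-5 + (-109)**2) - 48753)/(4499 - 939) = ((-5 + 11881) - 48753)/3560 = (11876 - 48753)*(1/3560) = -36877*1/3560 = -36877/3560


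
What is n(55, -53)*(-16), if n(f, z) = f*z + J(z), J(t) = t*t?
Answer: 1696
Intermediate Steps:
J(t) = t**2
n(f, z) = z**2 + f*z (n(f, z) = f*z + z**2 = z**2 + f*z)
n(55, -53)*(-16) = -53*(55 - 53)*(-16) = -53*2*(-16) = -106*(-16) = 1696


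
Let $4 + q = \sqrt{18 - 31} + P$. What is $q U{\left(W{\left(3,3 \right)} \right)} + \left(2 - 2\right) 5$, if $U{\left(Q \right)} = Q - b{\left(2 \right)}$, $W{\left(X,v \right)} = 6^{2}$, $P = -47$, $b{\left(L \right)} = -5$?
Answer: $-2091 + 41 i \sqrt{13} \approx -2091.0 + 147.83 i$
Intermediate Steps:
$W{\left(X,v \right)} = 36$
$U{\left(Q \right)} = 5 + Q$ ($U{\left(Q \right)} = Q - -5 = Q + 5 = 5 + Q$)
$q = -51 + i \sqrt{13}$ ($q = -4 - \left(47 - \sqrt{18 - 31}\right) = -4 - \left(47 - \sqrt{-13}\right) = -4 - \left(47 - i \sqrt{13}\right) = -51 + i \sqrt{13} \approx -51.0 + 3.6056 i$)
$q U{\left(W{\left(3,3 \right)} \right)} + \left(2 - 2\right) 5 = \left(-51 + i \sqrt{13}\right) \left(5 + 36\right) + \left(2 - 2\right) 5 = \left(-51 + i \sqrt{13}\right) 41 + 0 \cdot 5 = \left(-2091 + 41 i \sqrt{13}\right) + 0 = -2091 + 41 i \sqrt{13}$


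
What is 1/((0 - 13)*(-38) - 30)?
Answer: 1/464 ≈ 0.0021552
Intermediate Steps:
1/((0 - 13)*(-38) - 30) = 1/(-13*(-38) - 30) = 1/(494 - 30) = 1/464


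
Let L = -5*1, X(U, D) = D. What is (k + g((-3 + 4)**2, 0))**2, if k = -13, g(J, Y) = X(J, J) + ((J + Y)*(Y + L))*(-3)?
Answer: 9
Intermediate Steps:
L = -5
g(J, Y) = J - 3*(-5 + Y)*(J + Y) (g(J, Y) = J + ((J + Y)*(Y - 5))*(-3) = J + ((J + Y)*(-5 + Y))*(-3) = J + ((-5 + Y)*(J + Y))*(-3) = J - 3*(-5 + Y)*(J + Y))
(k + g((-3 + 4)**2, 0))**2 = (-13 + (-3*0**2 + 15*0 + 16*(-3 + 4)**2 - 3*(-3 + 4)**2*0))**2 = (-13 + (-3*0 + 0 + 16*1**2 - 3*1**2*0))**2 = (-13 + (0 + 0 + 16*1 - 3*1*0))**2 = (-13 + (0 + 0 + 16 + 0))**2 = (-13 + 16)**2 = 3**2 = 9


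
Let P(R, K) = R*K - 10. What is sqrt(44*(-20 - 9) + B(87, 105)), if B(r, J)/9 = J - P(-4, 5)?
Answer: I*sqrt(61) ≈ 7.8102*I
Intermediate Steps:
P(R, K) = -10 + K*R (P(R, K) = K*R - 10 = -10 + K*R)
B(r, J) = 270 + 9*J (B(r, J) = 9*(J - (-10 + 5*(-4))) = 9*(J - (-10 - 20)) = 9*(J - 1*(-30)) = 9*(J + 30) = 9*(30 + J) = 270 + 9*J)
sqrt(44*(-20 - 9) + B(87, 105)) = sqrt(44*(-20 - 9) + (270 + 9*105)) = sqrt(44*(-29) + (270 + 945)) = sqrt(-1276 + 1215) = sqrt(-61) = I*sqrt(61)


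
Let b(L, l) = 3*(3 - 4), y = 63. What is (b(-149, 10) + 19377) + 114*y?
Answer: 26556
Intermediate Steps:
b(L, l) = -3 (b(L, l) = 3*(-1) = -3)
(b(-149, 10) + 19377) + 114*y = (-3 + 19377) + 114*63 = 19374 + 7182 = 26556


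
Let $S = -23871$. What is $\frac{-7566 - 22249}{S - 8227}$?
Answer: $\frac{29815}{32098} \approx 0.92887$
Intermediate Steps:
$\frac{-7566 - 22249}{S - 8227} = \frac{-7566 - 22249}{-23871 - 8227} = - \frac{29815}{-32098} = \left(-29815\right) \left(- \frac{1}{32098}\right) = \frac{29815}{32098}$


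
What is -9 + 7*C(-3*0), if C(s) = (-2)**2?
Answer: 19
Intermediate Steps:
C(s) = 4
-9 + 7*C(-3*0) = -9 + 7*4 = -9 + 28 = 19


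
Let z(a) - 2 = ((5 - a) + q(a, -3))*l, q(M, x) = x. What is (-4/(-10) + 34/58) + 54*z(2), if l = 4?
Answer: 15803/145 ≈ 108.99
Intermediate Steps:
z(a) = 10 - 4*a (z(a) = 2 + ((5 - a) - 3)*4 = 2 + (2 - a)*4 = 2 + (8 - 4*a) = 10 - 4*a)
(-4/(-10) + 34/58) + 54*z(2) = (-4/(-10) + 34/58) + 54*(10 - 4*2) = (-4*(-1/10) + 34*(1/58)) + 54*(10 - 8) = (2/5 + 17/29) + 54*2 = 143/145 + 108 = 15803/145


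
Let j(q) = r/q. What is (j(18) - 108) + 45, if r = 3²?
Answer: -125/2 ≈ -62.500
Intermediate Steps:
r = 9
j(q) = 9/q
(j(18) - 108) + 45 = (9/18 - 108) + 45 = (9*(1/18) - 108) + 45 = (½ - 108) + 45 = -215/2 + 45 = -125/2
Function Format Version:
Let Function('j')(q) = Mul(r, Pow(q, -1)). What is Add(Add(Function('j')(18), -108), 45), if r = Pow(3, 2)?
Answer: Rational(-125, 2) ≈ -62.500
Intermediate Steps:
r = 9
Function('j')(q) = Mul(9, Pow(q, -1))
Add(Add(Function('j')(18), -108), 45) = Add(Add(Mul(9, Pow(18, -1)), -108), 45) = Add(Add(Mul(9, Rational(1, 18)), -108), 45) = Add(Add(Rational(1, 2), -108), 45) = Add(Rational(-215, 2), 45) = Rational(-125, 2)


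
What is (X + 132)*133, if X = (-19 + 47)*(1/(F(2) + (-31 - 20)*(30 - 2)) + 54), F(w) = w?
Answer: 155897014/713 ≈ 2.1865e+5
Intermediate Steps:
X = 1078042/713 (X = (-19 + 47)*(1/(2 + (-31 - 20)*(30 - 2)) + 54) = 28*(1/(2 - 51*28) + 54) = 28*(1/(2 - 1428) + 54) = 28*(1/(-1426) + 54) = 28*(-1/1426 + 54) = 28*(77003/1426) = 1078042/713 ≈ 1512.0)
(X + 132)*133 = (1078042/713 + 132)*133 = (1172158/713)*133 = 155897014/713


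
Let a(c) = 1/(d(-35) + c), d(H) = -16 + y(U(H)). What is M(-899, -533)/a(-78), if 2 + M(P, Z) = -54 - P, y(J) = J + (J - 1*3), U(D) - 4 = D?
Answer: -134037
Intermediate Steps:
U(D) = 4 + D
y(J) = -3 + 2*J (y(J) = J + (J - 3) = J + (-3 + J) = -3 + 2*J)
M(P, Z) = -56 - P (M(P, Z) = -2 + (-54 - P) = -56 - P)
d(H) = -11 + 2*H (d(H) = -16 + (-3 + 2*(4 + H)) = -16 + (-3 + (8 + 2*H)) = -16 + (5 + 2*H) = -11 + 2*H)
a(c) = 1/(-81 + c) (a(c) = 1/((-11 + 2*(-35)) + c) = 1/((-11 - 70) + c) = 1/(-81 + c))
M(-899, -533)/a(-78) = (-56 - 1*(-899))/(1/(-81 - 78)) = (-56 + 899)/(1/(-159)) = 843/(-1/159) = 843*(-159) = -134037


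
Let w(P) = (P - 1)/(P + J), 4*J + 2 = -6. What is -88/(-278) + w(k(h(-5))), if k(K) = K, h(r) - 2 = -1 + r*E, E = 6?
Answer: 5534/4309 ≈ 1.2843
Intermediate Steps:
J = -2 (J = -1/2 + (1/4)*(-6) = -1/2 - 3/2 = -2)
h(r) = 1 + 6*r (h(r) = 2 + (-1 + r*6) = 2 + (-1 + 6*r) = 1 + 6*r)
w(P) = (-1 + P)/(-2 + P) (w(P) = (P - 1)/(P - 2) = (-1 + P)/(-2 + P))
-88/(-278) + w(k(h(-5))) = -88/(-278) + (-1 + (1 + 6*(-5)))/(-2 + (1 + 6*(-5))) = -88*(-1/278) + (-1 + (1 - 30))/(-2 + (1 - 30)) = 44/139 + (-1 - 29)/(-2 - 29) = 44/139 - 30/(-31) = 44/139 - 1/31*(-30) = 44/139 + 30/31 = 5534/4309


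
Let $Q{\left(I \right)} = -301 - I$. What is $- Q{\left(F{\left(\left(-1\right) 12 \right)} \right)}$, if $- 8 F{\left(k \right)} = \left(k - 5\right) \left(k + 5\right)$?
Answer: $\frac{2289}{8} \approx 286.13$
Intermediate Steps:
$F{\left(k \right)} = - \frac{\left(-5 + k\right) \left(5 + k\right)}{8}$ ($F{\left(k \right)} = - \frac{\left(k - 5\right) \left(k + 5\right)}{8} = - \frac{\left(-5 + k\right) \left(5 + k\right)}{8}$)
$- Q{\left(F{\left(\left(-1\right) 12 \right)} \right)} = - (-301 - \left(\frac{25}{8} - \frac{\left(\left(-1\right) 12\right)^{2}}{8}\right)) = - (-301 - \left(\frac{25}{8} - \frac{\left(-12\right)^{2}}{8}\right)) = - (-301 - \left(\frac{25}{8} - 18\right)) = - (-301 - - \frac{119}{8}) = - (-301 + \frac{119}{8}) = \left(-1\right) \left(- \frac{2289}{8}\right) = \frac{2289}{8}$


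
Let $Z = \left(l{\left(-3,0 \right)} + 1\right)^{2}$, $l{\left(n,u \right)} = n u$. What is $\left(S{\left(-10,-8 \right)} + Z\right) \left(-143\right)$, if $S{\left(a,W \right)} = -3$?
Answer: $286$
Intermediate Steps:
$Z = 1$ ($Z = \left(\left(-3\right) 0 + 1\right)^{2} = \left(0 + 1\right)^{2} = 1^{2} = 1$)
$\left(S{\left(-10,-8 \right)} + Z\right) \left(-143\right) = \left(-3 + 1\right) \left(-143\right) = \left(-2\right) \left(-143\right) = 286$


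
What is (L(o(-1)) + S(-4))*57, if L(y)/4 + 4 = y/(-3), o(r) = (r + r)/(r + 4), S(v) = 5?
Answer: -1729/3 ≈ -576.33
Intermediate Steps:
o(r) = 2*r/(4 + r) (o(r) = (2*r)/(4 + r) = 2*r/(4 + r))
L(y) = -16 - 4*y/3 (L(y) = -16 + 4*(y/(-3)) = -16 + 4*(y*(-1/3)) = -16 + 4*(-y/3) = -16 - 4*y/3)
(L(o(-1)) + S(-4))*57 = ((-16 - 8*(-1)/(3*(4 - 1))) + 5)*57 = ((-16 - 8*(-1)/(3*3)) + 5)*57 = ((-16 - 4/3*(-2/3)) + 5)*57 = ((-16 + 8/9) + 5)*57 = (-136/9 + 5)*57 = -91/9*57 = -1729/3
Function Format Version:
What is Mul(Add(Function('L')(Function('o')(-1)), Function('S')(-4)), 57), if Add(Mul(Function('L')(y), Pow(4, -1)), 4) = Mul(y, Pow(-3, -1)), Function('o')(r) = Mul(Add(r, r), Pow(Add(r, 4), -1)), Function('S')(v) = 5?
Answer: Rational(-1729, 3) ≈ -576.33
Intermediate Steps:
Function('o')(r) = Mul(2, r, Pow(Add(4, r), -1)) (Function('o')(r) = Mul(Mul(2, r), Pow(Add(4, r), -1)) = Mul(2, r, Pow(Add(4, r), -1)))
Function('L')(y) = Add(-16, Mul(Rational(-4, 3), y)) (Function('L')(y) = Add(-16, Mul(4, Mul(y, Pow(-3, -1)))) = Add(-16, Mul(4, Mul(y, Rational(-1, 3)))) = Add(-16, Mul(4, Mul(Rational(-1, 3), y))) = Add(-16, Mul(Rational(-4, 3), y)))
Mul(Add(Function('L')(Function('o')(-1)), Function('S')(-4)), 57) = Mul(Add(Add(-16, Mul(Rational(-4, 3), Mul(2, -1, Pow(Add(4, -1), -1)))), 5), 57) = Mul(Add(Add(-16, Mul(Rational(-4, 3), Mul(2, -1, Pow(3, -1)))), 5), 57) = Mul(Add(Add(-16, Mul(Rational(-4, 3), Mul(2, -1, Rational(1, 3)))), 5), 57) = Mul(Add(Add(-16, Mul(Rational(-4, 3), Rational(-2, 3))), 5), 57) = Mul(Add(Add(-16, Rational(8, 9)), 5), 57) = Mul(Add(Rational(-136, 9), 5), 57) = Mul(Rational(-91, 9), 57) = Rational(-1729, 3)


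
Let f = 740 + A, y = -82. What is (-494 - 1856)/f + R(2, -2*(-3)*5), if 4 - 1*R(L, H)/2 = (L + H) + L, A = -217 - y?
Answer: -7730/121 ≈ -63.884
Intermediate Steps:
A = -135 (A = -217 - 1*(-82) = -217 + 82 = -135)
R(L, H) = 8 - 4*L - 2*H (R(L, H) = 8 - 2*((L + H) + L) = 8 - 2*((H + L) + L) = 8 - 2*(H + 2*L) = 8 + (-4*L - 2*H) = 8 - 4*L - 2*H)
f = 605 (f = 740 - 135 = 605)
(-494 - 1856)/f + R(2, -2*(-3)*5) = (-494 - 1856)/605 + (8 - 4*2 - 2*(-2*(-3))*5) = -2350*1/605 + (8 - 8 - 12*5) = -470/121 + (8 - 8 - 2*30) = -470/121 + (8 - 8 - 60) = -470/121 - 60 = -7730/121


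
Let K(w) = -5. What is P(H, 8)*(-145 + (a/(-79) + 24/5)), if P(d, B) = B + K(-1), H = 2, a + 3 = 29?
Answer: -166527/395 ≈ -421.59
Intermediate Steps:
a = 26 (a = -3 + 29 = 26)
P(d, B) = -5 + B (P(d, B) = B - 5 = -5 + B)
P(H, 8)*(-145 + (a/(-79) + 24/5)) = (-5 + 8)*(-145 + (26/(-79) + 24/5)) = 3*(-145 + (26*(-1/79) + 24*(1/5))) = 3*(-145 + (-26/79 + 24/5)) = 3*(-145 + 1766/395) = 3*(-55509/395) = -166527/395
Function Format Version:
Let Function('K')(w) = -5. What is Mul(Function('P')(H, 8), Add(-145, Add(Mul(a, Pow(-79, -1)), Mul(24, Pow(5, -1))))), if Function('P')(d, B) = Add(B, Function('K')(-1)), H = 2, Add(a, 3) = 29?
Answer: Rational(-166527, 395) ≈ -421.59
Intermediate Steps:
a = 26 (a = Add(-3, 29) = 26)
Function('P')(d, B) = Add(-5, B) (Function('P')(d, B) = Add(B, -5) = Add(-5, B))
Mul(Function('P')(H, 8), Add(-145, Add(Mul(a, Pow(-79, -1)), Mul(24, Pow(5, -1))))) = Mul(Add(-5, 8), Add(-145, Add(Mul(26, Pow(-79, -1)), Mul(24, Pow(5, -1))))) = Mul(3, Add(-145, Add(Mul(26, Rational(-1, 79)), Mul(24, Rational(1, 5))))) = Mul(3, Add(-145, Add(Rational(-26, 79), Rational(24, 5)))) = Mul(3, Add(-145, Rational(1766, 395))) = Mul(3, Rational(-55509, 395)) = Rational(-166527, 395)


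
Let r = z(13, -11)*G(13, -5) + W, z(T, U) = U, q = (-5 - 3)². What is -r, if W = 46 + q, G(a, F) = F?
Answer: -165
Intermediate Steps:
q = 64 (q = (-8)² = 64)
W = 110 (W = 46 + 64 = 110)
r = 165 (r = -11*(-5) + 110 = 55 + 110 = 165)
-r = -1*165 = -165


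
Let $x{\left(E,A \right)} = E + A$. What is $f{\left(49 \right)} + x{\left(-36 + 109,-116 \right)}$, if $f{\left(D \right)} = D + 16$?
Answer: $22$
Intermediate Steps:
$f{\left(D \right)} = 16 + D$
$x{\left(E,A \right)} = A + E$
$f{\left(49 \right)} + x{\left(-36 + 109,-116 \right)} = \left(16 + 49\right) + \left(-116 + \left(-36 + 109\right)\right) = 65 + \left(-116 + 73\right) = 65 - 43 = 22$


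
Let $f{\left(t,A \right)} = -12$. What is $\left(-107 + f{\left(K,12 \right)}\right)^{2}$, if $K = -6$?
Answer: $14161$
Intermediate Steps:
$\left(-107 + f{\left(K,12 \right)}\right)^{2} = \left(-107 - 12\right)^{2} = \left(-119\right)^{2} = 14161$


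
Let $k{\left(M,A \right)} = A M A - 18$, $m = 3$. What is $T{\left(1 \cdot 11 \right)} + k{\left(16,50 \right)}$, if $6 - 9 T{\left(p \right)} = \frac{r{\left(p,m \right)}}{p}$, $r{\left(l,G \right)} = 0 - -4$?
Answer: $\frac{3958280}{99} \approx 39983.0$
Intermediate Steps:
$k{\left(M,A \right)} = -18 + M A^{2}$ ($k{\left(M,A \right)} = M A^{2} - 18 = -18 + M A^{2}$)
$r{\left(l,G \right)} = 4$ ($r{\left(l,G \right)} = 0 + 4 = 4$)
$T{\left(p \right)} = \frac{2}{3} - \frac{4}{9 p}$ ($T{\left(p \right)} = \frac{2}{3} - \frac{4 \frac{1}{p}}{9} = \frac{2}{3} - \frac{4}{9 p}$)
$T{\left(1 \cdot 11 \right)} + k{\left(16,50 \right)} = \frac{2 \left(-2 + 3 \cdot 1 \cdot 11\right)}{9 \cdot 1 \cdot 11} - \left(18 - 16 \cdot 50^{2}\right) = \frac{2 \left(-2 + 3 \cdot 11\right)}{9 \cdot 11} + \left(-18 + 16 \cdot 2500\right) = \frac{2}{9} \cdot \frac{1}{11} \left(-2 + 33\right) + \left(-18 + 40000\right) = \frac{2}{9} \cdot \frac{1}{11} \cdot 31 + 39982 = \frac{62}{99} + 39982 = \frac{3958280}{99}$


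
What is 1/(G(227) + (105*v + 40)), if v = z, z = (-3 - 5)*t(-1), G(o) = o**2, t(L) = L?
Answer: 1/52409 ≈ 1.9081e-5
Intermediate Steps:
z = 8 (z = (-3 - 5)*(-1) = -8*(-1) = 8)
v = 8
1/(G(227) + (105*v + 40)) = 1/(227**2 + (105*8 + 40)) = 1/(51529 + (840 + 40)) = 1/(51529 + 880) = 1/52409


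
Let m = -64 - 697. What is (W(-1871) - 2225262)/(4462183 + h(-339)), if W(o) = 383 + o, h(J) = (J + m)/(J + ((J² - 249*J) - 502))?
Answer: -147329944750/295234388251 ≈ -0.49903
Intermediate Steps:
m = -761
h(J) = (-761 + J)/(-502 + J² - 248*J) (h(J) = (J - 761)/(J + ((J² - 249*J) - 502)) = (-761 + J)/(J + (-502 + J² - 249*J)) = (-761 + J)/(-502 + J² - 248*J))
(W(-1871) - 2225262)/(4462183 + h(-339)) = ((383 - 1871) - 2225262)/(4462183 + (761 - 1*(-339))/(502 - 1*(-339)² + 248*(-339))) = (-1488 - 2225262)/(4462183 + (761 + 339)/(502 - 1*114921 - 84072)) = -2226750/(4462183 + 1100/(502 - 114921 - 84072)) = -2226750/(4462183 + 1100/(-198491)) = -2226750/(4462183 - 1/198491*1100) = -2226750/(4462183 - 1100/198491) = -2226750/885703164753/198491 = -2226750*198491/885703164753 = -147329944750/295234388251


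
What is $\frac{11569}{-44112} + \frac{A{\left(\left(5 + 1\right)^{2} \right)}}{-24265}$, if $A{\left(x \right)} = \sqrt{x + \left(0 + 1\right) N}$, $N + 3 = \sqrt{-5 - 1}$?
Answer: $- \frac{11569}{44112} - \frac{\sqrt{33 + i \sqrt{6}}}{24265} \approx -0.2625 - 8.7803 \cdot 10^{-6} i$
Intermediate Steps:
$N = -3 + i \sqrt{6}$ ($N = -3 + \sqrt{-5 - 1} = -3 + \sqrt{-6} = -3 + i \sqrt{6} \approx -3.0 + 2.4495 i$)
$A{\left(x \right)} = \sqrt{-3 + x + i \sqrt{6}}$ ($A{\left(x \right)} = \sqrt{x + \left(0 + 1\right) \left(-3 + i \sqrt{6}\right)} = \sqrt{x + 1 \left(-3 + i \sqrt{6}\right)} = \sqrt{x - \left(3 - i \sqrt{6}\right)} = \sqrt{-3 + x + i \sqrt{6}}$)
$\frac{11569}{-44112} + \frac{A{\left(\left(5 + 1\right)^{2} \right)}}{-24265} = \frac{11569}{-44112} + \frac{\sqrt{-3 + \left(5 + 1\right)^{2} + i \sqrt{6}}}{-24265} = 11569 \left(- \frac{1}{44112}\right) + \sqrt{-3 + 6^{2} + i \sqrt{6}} \left(- \frac{1}{24265}\right) = - \frac{11569}{44112} + \sqrt{-3 + 36 + i \sqrt{6}} \left(- \frac{1}{24265}\right) = - \frac{11569}{44112} + \sqrt{33 + i \sqrt{6}} \left(- \frac{1}{24265}\right) = - \frac{11569}{44112} - \frac{\sqrt{33 + i \sqrt{6}}}{24265}$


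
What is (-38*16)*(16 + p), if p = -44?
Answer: 17024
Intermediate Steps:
(-38*16)*(16 + p) = (-38*16)*(16 - 44) = -608*(-28) = 17024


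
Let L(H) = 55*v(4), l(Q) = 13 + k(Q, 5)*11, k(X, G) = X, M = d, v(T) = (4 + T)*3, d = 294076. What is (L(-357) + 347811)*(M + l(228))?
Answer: 103551207207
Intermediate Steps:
v(T) = 12 + 3*T
M = 294076
l(Q) = 13 + 11*Q (l(Q) = 13 + Q*11 = 13 + 11*Q)
L(H) = 1320 (L(H) = 55*(12 + 3*4) = 55*(12 + 12) = 55*24 = 1320)
(L(-357) + 347811)*(M + l(228)) = (1320 + 347811)*(294076 + (13 + 11*228)) = 349131*(294076 + (13 + 2508)) = 349131*(294076 + 2521) = 349131*296597 = 103551207207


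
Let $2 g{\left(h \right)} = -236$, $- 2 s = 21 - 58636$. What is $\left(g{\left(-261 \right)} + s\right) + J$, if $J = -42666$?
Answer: $- \frac{26953}{2} \approx -13477.0$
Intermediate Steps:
$s = \frac{58615}{2}$ ($s = - \frac{21 - 58636}{2} = \left(- \frac{1}{2}\right) \left(-58615\right) = \frac{58615}{2} \approx 29308.0$)
$g{\left(h \right)} = -118$ ($g{\left(h \right)} = \frac{1}{2} \left(-236\right) = -118$)
$\left(g{\left(-261 \right)} + s\right) + J = \left(-118 + \frac{58615}{2}\right) - 42666 = \frac{58379}{2} - 42666 = - \frac{26953}{2}$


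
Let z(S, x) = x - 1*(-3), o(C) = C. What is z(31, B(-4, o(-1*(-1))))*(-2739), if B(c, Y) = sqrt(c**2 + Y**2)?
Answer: -8217 - 2739*sqrt(17) ≈ -19510.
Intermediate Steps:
B(c, Y) = sqrt(Y**2 + c**2)
z(S, x) = 3 + x (z(S, x) = x + 3 = 3 + x)
z(31, B(-4, o(-1*(-1))))*(-2739) = (3 + sqrt((-1*(-1))**2 + (-4)**2))*(-2739) = (3 + sqrt(1**2 + 16))*(-2739) = (3 + sqrt(1 + 16))*(-2739) = (3 + sqrt(17))*(-2739) = -8217 - 2739*sqrt(17)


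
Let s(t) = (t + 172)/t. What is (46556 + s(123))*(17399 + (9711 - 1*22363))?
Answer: 27184564201/123 ≈ 2.2101e+8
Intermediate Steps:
s(t) = (172 + t)/t
(46556 + s(123))*(17399 + (9711 - 1*22363)) = (46556 + (172 + 123)/123)*(17399 + (9711 - 1*22363)) = (46556 + (1/123)*295)*(17399 + (9711 - 22363)) = (46556 + 295/123)*(17399 - 12652) = (5726683/123)*4747 = 27184564201/123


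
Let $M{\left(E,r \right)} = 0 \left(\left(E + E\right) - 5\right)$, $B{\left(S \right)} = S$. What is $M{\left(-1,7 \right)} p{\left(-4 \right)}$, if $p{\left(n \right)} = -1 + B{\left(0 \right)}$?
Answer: $0$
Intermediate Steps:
$p{\left(n \right)} = -1$ ($p{\left(n \right)} = -1 + 0 = -1$)
$M{\left(E,r \right)} = 0$ ($M{\left(E,r \right)} = 0 \left(2 E - 5\right) = 0 \left(-5 + 2 E\right) = 0$)
$M{\left(-1,7 \right)} p{\left(-4 \right)} = 0 \left(-1\right) = 0$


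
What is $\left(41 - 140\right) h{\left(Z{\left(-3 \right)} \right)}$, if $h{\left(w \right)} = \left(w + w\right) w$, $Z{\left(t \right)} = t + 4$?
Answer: $-198$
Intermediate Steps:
$Z{\left(t \right)} = 4 + t$
$h{\left(w \right)} = 2 w^{2}$ ($h{\left(w \right)} = 2 w w = 2 w^{2}$)
$\left(41 - 140\right) h{\left(Z{\left(-3 \right)} \right)} = \left(41 - 140\right) 2 \left(4 - 3\right)^{2} = - 99 \cdot 2 \cdot 1^{2} = - 99 \cdot 2 \cdot 1 = \left(-99\right) 2 = -198$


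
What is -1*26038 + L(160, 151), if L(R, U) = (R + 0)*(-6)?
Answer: -26998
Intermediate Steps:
L(R, U) = -6*R (L(R, U) = R*(-6) = -6*R)
-1*26038 + L(160, 151) = -1*26038 - 6*160 = -26038 - 960 = -26998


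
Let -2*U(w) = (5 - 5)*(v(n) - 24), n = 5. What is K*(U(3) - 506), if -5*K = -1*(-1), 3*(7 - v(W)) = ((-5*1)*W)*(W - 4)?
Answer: 506/5 ≈ 101.20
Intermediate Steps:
v(W) = 7 + 5*W*(-4 + W)/3 (v(W) = 7 - (-5*1)*W*(W - 4)/3 = 7 - (-5*W)*(-4 + W)/3 = 7 - (-5)*W*(-4 + W)/3 = 7 + 5*W*(-4 + W)/3)
U(w) = 0 (U(w) = -(5 - 5)*((7 - 20/3*5 + (5/3)*5²) - 24)/2 = -0*((7 - 100/3 + (5/3)*25) - 24) = -0*((7 - 100/3 + 125/3) - 24) = -0*(46/3 - 24) = -0*(-26)/3 = -½*0 = 0)
K = -⅕ (K = -(-1)*(-1)/5 = -⅕*1 = -⅕ ≈ -0.20000)
K*(U(3) - 506) = -(0 - 506)/5 = -⅕*(-506) = 506/5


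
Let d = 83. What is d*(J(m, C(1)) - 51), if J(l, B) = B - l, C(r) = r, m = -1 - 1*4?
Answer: -3735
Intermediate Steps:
m = -5 (m = -1 - 4 = -5)
d*(J(m, C(1)) - 51) = 83*((1 - 1*(-5)) - 51) = 83*((1 + 5) - 51) = 83*(6 - 51) = 83*(-45) = -3735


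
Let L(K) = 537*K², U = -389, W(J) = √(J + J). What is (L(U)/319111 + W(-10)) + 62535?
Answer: 20036865762/319111 + 2*I*√5 ≈ 62790.0 + 4.4721*I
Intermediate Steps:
W(J) = √2*√J (W(J) = √(2*J) = √2*√J)
(L(U)/319111 + W(-10)) + 62535 = ((537*(-389)²)/319111 + √2*√(-10)) + 62535 = ((537*151321)*(1/319111) + √2*(I*√10)) + 62535 = (81259377*(1/319111) + 2*I*√5) + 62535 = (81259377/319111 + 2*I*√5) + 62535 = 20036865762/319111 + 2*I*√5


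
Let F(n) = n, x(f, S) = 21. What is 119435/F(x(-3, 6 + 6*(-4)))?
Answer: 119435/21 ≈ 5687.4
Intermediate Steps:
119435/F(x(-3, 6 + 6*(-4))) = 119435/21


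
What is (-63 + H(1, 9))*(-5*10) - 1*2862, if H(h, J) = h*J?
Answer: -162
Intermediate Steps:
H(h, J) = J*h
(-63 + H(1, 9))*(-5*10) - 1*2862 = (-63 + 9*1)*(-5*10) - 1*2862 = (-63 + 9)*(-50) - 2862 = -54*(-50) - 2862 = 2700 - 2862 = -162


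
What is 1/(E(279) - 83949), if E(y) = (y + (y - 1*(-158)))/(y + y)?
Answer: -279/23421413 ≈ -1.1912e-5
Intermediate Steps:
E(y) = (158 + 2*y)/(2*y) (E(y) = (y + (y + 158))/((2*y)) = (y + (158 + y))*(1/(2*y)) = (158 + 2*y)*(1/(2*y)) = (158 + 2*y)/(2*y))
1/(E(279) - 83949) = 1/((79 + 279)/279 - 83949) = 1/((1/279)*358 - 83949) = 1/(358/279 - 83949) = 1/(-23421413/279) = -279/23421413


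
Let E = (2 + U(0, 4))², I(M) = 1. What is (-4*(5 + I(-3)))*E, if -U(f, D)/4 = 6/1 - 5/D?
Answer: -6936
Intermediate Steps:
U(f, D) = -24 + 20/D (U(f, D) = -4*(6/1 - 5/D) = -4*(6*1 - 5/D) = -4*(6 - 5/D) = -24 + 20/D)
E = 289 (E = (2 + (-24 + 20/4))² = (2 + (-24 + 20*(¼)))² = (2 + (-24 + 5))² = (2 - 19)² = (-17)² = 289)
(-4*(5 + I(-3)))*E = -4*(5 + 1)*289 = -4*6*289 = -24*289 = -6936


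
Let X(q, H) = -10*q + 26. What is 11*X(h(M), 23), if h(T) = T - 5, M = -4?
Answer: 1276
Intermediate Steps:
h(T) = -5 + T
X(q, H) = 26 - 10*q
11*X(h(M), 23) = 11*(26 - 10*(-5 - 4)) = 11*(26 - 10*(-9)) = 11*(26 + 90) = 11*116 = 1276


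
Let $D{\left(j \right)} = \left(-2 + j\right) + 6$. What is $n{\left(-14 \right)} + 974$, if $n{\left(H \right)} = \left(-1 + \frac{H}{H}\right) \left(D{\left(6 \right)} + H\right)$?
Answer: $974$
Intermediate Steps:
$D{\left(j \right)} = 4 + j$
$n{\left(H \right)} = 0$ ($n{\left(H \right)} = \left(-1 + \frac{H}{H}\right) \left(\left(4 + 6\right) + H\right) = \left(-1 + 1\right) \left(10 + H\right) = 0 \left(10 + H\right) = 0$)
$n{\left(-14 \right)} + 974 = 0 + 974 = 974$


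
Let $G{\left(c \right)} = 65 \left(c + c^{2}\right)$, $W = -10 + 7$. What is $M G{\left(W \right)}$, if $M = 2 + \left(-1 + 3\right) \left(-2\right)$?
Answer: $-780$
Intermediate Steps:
$W = -3$
$G{\left(c \right)} = 65 c + 65 c^{2}$
$M = -2$ ($M = 2 + 2 \left(-2\right) = 2 - 4 = -2$)
$M G{\left(W \right)} = - 2 \cdot 65 \left(-3\right) \left(1 - 3\right) = - 2 \cdot 65 \left(-3\right) \left(-2\right) = \left(-2\right) 390 = -780$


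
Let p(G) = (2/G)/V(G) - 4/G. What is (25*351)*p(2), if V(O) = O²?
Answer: -61425/4 ≈ -15356.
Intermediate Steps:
p(G) = -4/G + 2/G³ (p(G) = (2/G)/(G²) - 4/G = (2/G)/G² - 4/G = 2/G³ - 4/G = -4/G + 2/G³)
(25*351)*p(2) = (25*351)*(-4/2 + 2/2³) = 8775*(-4*½ + 2*(⅛)) = 8775*(-2 + ¼) = 8775*(-7/4) = -61425/4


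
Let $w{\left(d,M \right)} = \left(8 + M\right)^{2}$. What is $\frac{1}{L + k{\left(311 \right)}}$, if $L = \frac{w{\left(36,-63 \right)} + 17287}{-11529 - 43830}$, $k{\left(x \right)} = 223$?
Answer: $\frac{55359}{12324745} \approx 0.0044917$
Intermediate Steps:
$L = - \frac{20312}{55359}$ ($L = \frac{\left(8 - 63\right)^{2} + 17287}{-11529 - 43830} = \frac{\left(-55\right)^{2} + 17287}{-55359} = \left(3025 + 17287\right) \left(- \frac{1}{55359}\right) = 20312 \left(- \frac{1}{55359}\right) = - \frac{20312}{55359} \approx -0.36691$)
$\frac{1}{L + k{\left(311 \right)}} = \frac{1}{- \frac{20312}{55359} + 223} = \frac{1}{\frac{12324745}{55359}} = \frac{55359}{12324745}$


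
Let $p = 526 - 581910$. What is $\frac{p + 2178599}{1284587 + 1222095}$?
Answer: $\frac{1597215}{2506682} \approx 0.63718$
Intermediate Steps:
$p = -581384$ ($p = 526 - 581910 = -581384$)
$\frac{p + 2178599}{1284587 + 1222095} = \frac{-581384 + 2178599}{1284587 + 1222095} = \frac{1597215}{2506682}$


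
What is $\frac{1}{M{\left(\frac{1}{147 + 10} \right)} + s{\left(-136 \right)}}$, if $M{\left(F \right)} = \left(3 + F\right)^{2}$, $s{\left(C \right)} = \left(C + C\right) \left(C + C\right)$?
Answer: $\frac{24649}{1823854400} \approx 1.3515 \cdot 10^{-5}$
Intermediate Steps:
$s{\left(C \right)} = 4 C^{2}$ ($s{\left(C \right)} = 2 C 2 C = 4 C^{2}$)
$\frac{1}{M{\left(\frac{1}{147 + 10} \right)} + s{\left(-136 \right)}} = \frac{1}{\left(3 + \frac{1}{147 + 10}\right)^{2} + 4 \left(-136\right)^{2}} = \frac{1}{\left(3 + \frac{1}{157}\right)^{2} + 4 \cdot 18496} = \frac{1}{\left(3 + \frac{1}{157}\right)^{2} + 73984} = \frac{1}{\left(\frac{472}{157}\right)^{2} + 73984} = \frac{1}{\frac{222784}{24649} + 73984} = \frac{1}{\frac{1823854400}{24649}} = \frac{24649}{1823854400}$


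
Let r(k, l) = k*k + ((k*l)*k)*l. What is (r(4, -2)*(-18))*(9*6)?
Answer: -77760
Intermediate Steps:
r(k, l) = k² + k²*l² (r(k, l) = k² + (l*k²)*l = k² + k²*l²)
(r(4, -2)*(-18))*(9*6) = ((4²*(1 + (-2)²))*(-18))*(9*6) = ((16*(1 + 4))*(-18))*54 = ((16*5)*(-18))*54 = (80*(-18))*54 = -1440*54 = -77760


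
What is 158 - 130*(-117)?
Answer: 15368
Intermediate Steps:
158 - 130*(-117) = 158 + 15210 = 15368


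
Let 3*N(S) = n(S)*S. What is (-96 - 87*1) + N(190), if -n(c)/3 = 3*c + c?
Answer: -144583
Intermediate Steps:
n(c) = -12*c (n(c) = -3*(3*c + c) = -12*c)
N(S) = -4*S² (N(S) = ((-12*S)*S)/3 = (-12*S²)/3 = -4*S²)
(-96 - 87*1) + N(190) = (-96 - 87*1) - 4*190² = (-96 - 87) - 4*36100 = -183 - 144400 = -144583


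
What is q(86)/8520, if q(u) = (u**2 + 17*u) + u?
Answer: 1118/1065 ≈ 1.0498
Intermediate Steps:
q(u) = u**2 + 18*u
q(86)/8520 = (86*(18 + 86))/8520 = (86*104)*(1/8520) = 8944*(1/8520) = 1118/1065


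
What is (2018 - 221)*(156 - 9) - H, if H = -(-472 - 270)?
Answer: 263417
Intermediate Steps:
H = 742 (H = -1*(-742) = 742)
(2018 - 221)*(156 - 9) - H = (2018 - 221)*(156 - 9) - 1*742 = 1797*147 - 742 = 264159 - 742 = 263417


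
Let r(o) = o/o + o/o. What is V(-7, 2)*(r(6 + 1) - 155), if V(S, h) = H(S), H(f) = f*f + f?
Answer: -6426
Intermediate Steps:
H(f) = f + f**2 (H(f) = f**2 + f = f + f**2)
V(S, h) = S*(1 + S)
r(o) = 2 (r(o) = 1 + 1 = 2)
V(-7, 2)*(r(6 + 1) - 155) = (-7*(1 - 7))*(2 - 155) = -7*(-6)*(-153) = 42*(-153) = -6426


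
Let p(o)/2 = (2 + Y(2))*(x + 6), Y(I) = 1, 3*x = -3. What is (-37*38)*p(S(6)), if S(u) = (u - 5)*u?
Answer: -42180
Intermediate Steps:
x = -1 (x = (⅓)*(-3) = -1)
S(u) = u*(-5 + u) (S(u) = (-5 + u)*u = u*(-5 + u))
p(o) = 30 (p(o) = 2*((2 + 1)*(-1 + 6)) = 2*(3*5) = 2*15 = 30)
(-37*38)*p(S(6)) = -37*38*30 = -1406*30 = -42180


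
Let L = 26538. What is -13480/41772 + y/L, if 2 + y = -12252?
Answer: -36233597/46189389 ≈ -0.78446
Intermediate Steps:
y = -12254 (y = -2 - 12252 = -12254)
-13480/41772 + y/L = -13480/41772 - 12254/26538 = -13480*1/41772 - 12254*1/26538 = -3370/10443 - 6127/13269 = -36233597/46189389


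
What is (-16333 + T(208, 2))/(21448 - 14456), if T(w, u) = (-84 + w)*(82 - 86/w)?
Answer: -161623/181792 ≈ -0.88905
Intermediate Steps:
(-16333 + T(208, 2))/(21448 - 14456) = (-16333 + (-6974 + 82*208 + 7224/208))/(21448 - 14456) = (-16333 + (-6974 + 17056 + 7224*(1/208)))/6992 = (-16333 + (-6974 + 17056 + 903/26))*(1/6992) = (-16333 + 263035/26)*(1/6992) = -161623/26*1/6992 = -161623/181792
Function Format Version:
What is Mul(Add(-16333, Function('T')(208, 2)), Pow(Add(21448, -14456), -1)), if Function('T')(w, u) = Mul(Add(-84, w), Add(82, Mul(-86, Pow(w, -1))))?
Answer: Rational(-161623, 181792) ≈ -0.88905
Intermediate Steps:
Mul(Add(-16333, Function('T')(208, 2)), Pow(Add(21448, -14456), -1)) = Mul(Add(-16333, Add(-6974, Mul(82, 208), Mul(7224, Pow(208, -1)))), Pow(Add(21448, -14456), -1)) = Mul(Add(-16333, Add(-6974, 17056, Mul(7224, Rational(1, 208)))), Pow(6992, -1)) = Mul(Add(-16333, Add(-6974, 17056, Rational(903, 26))), Rational(1, 6992)) = Mul(Add(-16333, Rational(263035, 26)), Rational(1, 6992)) = Mul(Rational(-161623, 26), Rational(1, 6992)) = Rational(-161623, 181792)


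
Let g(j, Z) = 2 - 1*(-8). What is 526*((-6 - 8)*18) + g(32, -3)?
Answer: -132542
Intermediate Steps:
g(j, Z) = 10 (g(j, Z) = 2 + 8 = 10)
526*((-6 - 8)*18) + g(32, -3) = 526*((-6 - 8)*18) + 10 = 526*(-14*18) + 10 = 526*(-252) + 10 = -132552 + 10 = -132542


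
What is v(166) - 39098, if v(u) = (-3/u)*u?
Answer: -39101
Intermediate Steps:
v(u) = -3
v(166) - 39098 = -3 - 39098 = -39101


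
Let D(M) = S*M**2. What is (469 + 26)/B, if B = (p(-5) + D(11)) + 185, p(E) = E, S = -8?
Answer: -495/788 ≈ -0.62817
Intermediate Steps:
D(M) = -8*M**2
B = -788 (B = (-5 - 8*11**2) + 185 = (-5 - 8*121) + 185 = (-5 - 968) + 185 = -973 + 185 = -788)
(469 + 26)/B = (469 + 26)/(-788) = 495*(-1/788) = -495/788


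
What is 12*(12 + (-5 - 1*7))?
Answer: 0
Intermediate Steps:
12*(12 + (-5 - 1*7)) = 12*(12 + (-5 - 7)) = 12*(12 - 12) = 12*0 = 0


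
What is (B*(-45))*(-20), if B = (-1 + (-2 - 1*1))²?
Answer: 14400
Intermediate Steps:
B = 16 (B = (-1 + (-2 - 1))² = (-1 - 3)² = (-4)² = 16)
(B*(-45))*(-20) = (16*(-45))*(-20) = -720*(-20) = 14400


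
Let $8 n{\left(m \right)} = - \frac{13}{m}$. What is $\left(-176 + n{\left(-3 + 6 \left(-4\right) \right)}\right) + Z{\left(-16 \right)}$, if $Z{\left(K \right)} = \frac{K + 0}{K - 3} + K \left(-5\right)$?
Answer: $- \frac{390281}{4104} \approx -95.098$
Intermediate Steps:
$Z{\left(K \right)} = - 5 K + \frac{K}{-3 + K}$ ($Z{\left(K \right)} = \frac{K}{-3 + K} - 5 K = - 5 K + \frac{K}{-3 + K}$)
$n{\left(m \right)} = - \frac{13}{8 m}$ ($n{\left(m \right)} = \frac{\left(-13\right) \frac{1}{m}}{8} = - \frac{13}{8 m}$)
$\left(-176 + n{\left(-3 + 6 \left(-4\right) \right)}\right) + Z{\left(-16 \right)} = \left(-176 - \frac{13}{8 \left(-3 + 6 \left(-4\right)\right)}\right) - \frac{16 \left(16 - -80\right)}{-3 - 16} = \left(-176 - \frac{13}{8 \left(-3 - 24\right)}\right) - \frac{16 \left(16 + 80\right)}{-19} = \left(-176 - \frac{13}{8 \left(-27\right)}\right) - \left(- \frac{16}{19}\right) 96 = \left(-176 - - \frac{13}{216}\right) + \frac{1536}{19} = \left(-176 + \frac{13}{216}\right) + \frac{1536}{19} = - \frac{38003}{216} + \frac{1536}{19} = - \frac{390281}{4104}$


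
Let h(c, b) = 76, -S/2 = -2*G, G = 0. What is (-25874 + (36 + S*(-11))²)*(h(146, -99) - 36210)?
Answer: 888101452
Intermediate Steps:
S = 0 (S = -(-4)*0 = -2*0 = 0)
(-25874 + (36 + S*(-11))²)*(h(146, -99) - 36210) = (-25874 + (36 + 0*(-11))²)*(76 - 36210) = (-25874 + (36 + 0)²)*(-36134) = (-25874 + 36²)*(-36134) = (-25874 + 1296)*(-36134) = -24578*(-36134) = 888101452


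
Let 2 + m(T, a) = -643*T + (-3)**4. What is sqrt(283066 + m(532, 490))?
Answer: I*sqrt(58931) ≈ 242.76*I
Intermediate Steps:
m(T, a) = 79 - 643*T (m(T, a) = -2 + (-643*T + (-3)**4) = -2 + (-643*T + 81) = -2 + (81 - 643*T) = 79 - 643*T)
sqrt(283066 + m(532, 490)) = sqrt(283066 + (79 - 643*532)) = sqrt(283066 + (79 - 342076)) = sqrt(283066 - 341997) = sqrt(-58931) = I*sqrt(58931)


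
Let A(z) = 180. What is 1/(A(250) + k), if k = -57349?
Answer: -1/57169 ≈ -1.7492e-5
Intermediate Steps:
1/(A(250) + k) = 1/(180 - 57349) = 1/(-57169) = -1/57169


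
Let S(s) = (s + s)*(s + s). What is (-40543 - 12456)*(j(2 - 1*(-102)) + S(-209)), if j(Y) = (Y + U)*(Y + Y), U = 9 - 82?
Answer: -9601934828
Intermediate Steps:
U = -73
j(Y) = 2*Y*(-73 + Y) (j(Y) = (Y - 73)*(Y + Y) = (-73 + Y)*(2*Y) = 2*Y*(-73 + Y))
S(s) = 4*s**2 (S(s) = (2*s)*(2*s) = 4*s**2)
(-40543 - 12456)*(j(2 - 1*(-102)) + S(-209)) = (-40543 - 12456)*(2*(2 - 1*(-102))*(-73 + (2 - 1*(-102))) + 4*(-209)**2) = -52999*(2*(2 + 102)*(-73 + (2 + 102)) + 4*43681) = -52999*(2*104*(-73 + 104) + 174724) = -52999*(2*104*31 + 174724) = -52999*(6448 + 174724) = -52999*181172 = -9601934828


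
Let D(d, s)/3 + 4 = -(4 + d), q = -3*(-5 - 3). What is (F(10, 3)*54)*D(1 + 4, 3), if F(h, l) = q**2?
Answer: -1213056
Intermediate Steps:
q = 24 (q = -3*(-8) = 24)
D(d, s) = -24 - 3*d (D(d, s) = -12 + 3*(-(4 + d)) = -12 + 3*(-4 - d) = -12 + (-12 - 3*d) = -24 - 3*d)
F(h, l) = 576 (F(h, l) = 24**2 = 576)
(F(10, 3)*54)*D(1 + 4, 3) = (576*54)*(-24 - 3*(1 + 4)) = 31104*(-24 - 3*5) = 31104*(-24 - 15) = 31104*(-39) = -1213056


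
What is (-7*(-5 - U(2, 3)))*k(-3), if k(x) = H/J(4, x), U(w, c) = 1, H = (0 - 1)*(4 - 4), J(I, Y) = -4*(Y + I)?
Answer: 0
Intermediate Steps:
J(I, Y) = -4*I - 4*Y (J(I, Y) = -4*(I + Y) = -4*I - 4*Y)
H = 0 (H = -1*0 = 0)
k(x) = 0 (k(x) = 0/(-4*4 - 4*x) = 0/(-16 - 4*x) = 0)
(-7*(-5 - U(2, 3)))*k(-3) = -7*(-5 - 1*1)*0 = -7*(-5 - 1)*0 = -7*(-6)*0 = 42*0 = 0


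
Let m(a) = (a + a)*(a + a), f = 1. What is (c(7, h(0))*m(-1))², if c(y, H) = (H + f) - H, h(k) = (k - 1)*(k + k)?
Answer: 16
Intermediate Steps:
h(k) = 2*k*(-1 + k) (h(k) = (-1 + k)*(2*k) = 2*k*(-1 + k))
c(y, H) = 1 (c(y, H) = (H + 1) - H = (1 + H) - H = 1)
m(a) = 4*a² (m(a) = (2*a)*(2*a) = 4*a²)
(c(7, h(0))*m(-1))² = (1*(4*(-1)²))² = (1*(4*1))² = (1*4)² = 4² = 16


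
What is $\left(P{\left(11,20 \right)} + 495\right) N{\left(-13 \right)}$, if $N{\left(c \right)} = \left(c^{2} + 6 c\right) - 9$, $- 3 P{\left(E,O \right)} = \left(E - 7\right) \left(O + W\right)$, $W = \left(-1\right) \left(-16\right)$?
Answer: $36654$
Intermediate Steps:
$W = 16$
$P{\left(E,O \right)} = - \frac{\left(-7 + E\right) \left(16 + O\right)}{3}$ ($P{\left(E,O \right)} = - \frac{\left(E - 7\right) \left(O + 16\right)}{3} = - \frac{\left(-7 + E\right) \left(16 + O\right)}{3}$)
$N{\left(c \right)} = -9 + c^{2} + 6 c$
$\left(P{\left(11,20 \right)} + 495\right) N{\left(-13 \right)} = \left(\left(\frac{112}{3} - \frac{176}{3} + \frac{7}{3} \cdot 20 - \frac{11}{3} \cdot 20\right) + 495\right) \left(-9 + \left(-13\right)^{2} + 6 \left(-13\right)\right) = \left(\left(\frac{112}{3} - \frac{176}{3} + \frac{140}{3} - \frac{220}{3}\right) + 495\right) \left(-9 + 169 - 78\right) = \left(-48 + 495\right) 82 = 447 \cdot 82 = 36654$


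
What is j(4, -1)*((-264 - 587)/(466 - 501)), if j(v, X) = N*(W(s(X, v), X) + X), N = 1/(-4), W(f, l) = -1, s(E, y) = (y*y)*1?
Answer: 851/70 ≈ 12.157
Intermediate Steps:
s(E, y) = y² (s(E, y) = y²*1 = y²)
N = -¼ ≈ -0.25000
j(v, X) = ¼ - X/4 (j(v, X) = -(-1 + X)/4 = ¼ - X/4)
j(4, -1)*((-264 - 587)/(466 - 501)) = (¼ - ¼*(-1))*((-264 - 587)/(466 - 501)) = (¼ + ¼)*(-851/(-35)) = (-851*(-1/35))/2 = (½)*(851/35) = 851/70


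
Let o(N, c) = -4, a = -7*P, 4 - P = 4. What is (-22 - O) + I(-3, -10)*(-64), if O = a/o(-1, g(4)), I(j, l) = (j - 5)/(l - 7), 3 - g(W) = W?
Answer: -886/17 ≈ -52.118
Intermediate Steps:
P = 0 (P = 4 - 1*4 = 4 - 4 = 0)
g(W) = 3 - W
I(j, l) = (-5 + j)/(-7 + l)
a = 0 (a = -7*0 = 0)
O = 0 (O = 0/(-4) = 0*(-¼) = 0)
(-22 - O) + I(-3, -10)*(-64) = (-22 - 1*0) + ((-5 - 3)/(-7 - 10))*(-64) = (-22 + 0) + (-8/(-17))*(-64) = -22 - 1/17*(-8)*(-64) = -22 + (8/17)*(-64) = -22 - 512/17 = -886/17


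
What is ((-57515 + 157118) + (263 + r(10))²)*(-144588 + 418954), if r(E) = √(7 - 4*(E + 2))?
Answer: 46294049546 + 144316516*I*√41 ≈ 4.6294e+10 + 9.2408e+8*I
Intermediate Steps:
r(E) = √(-1 - 4*E) (r(E) = √(7 - 4*(2 + E)) = √(7 + (-8 - 4*E)) = √(-1 - 4*E))
((-57515 + 157118) + (263 + r(10))²)*(-144588 + 418954) = ((-57515 + 157118) + (263 + √(-1 - 4*10))²)*(-144588 + 418954) = (99603 + (263 + √(-1 - 40))²)*274366 = (99603 + (263 + √(-41))²)*274366 = (99603 + (263 + I*√41)²)*274366 = 27327676698 + 274366*(263 + I*√41)²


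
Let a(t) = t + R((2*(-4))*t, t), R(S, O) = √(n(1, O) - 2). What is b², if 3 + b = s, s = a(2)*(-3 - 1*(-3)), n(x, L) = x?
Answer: 9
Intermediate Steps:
R(S, O) = I (R(S, O) = √(1 - 2) = √(-1) = I)
a(t) = I + t (a(t) = t + I = I + t)
s = 0 (s = (I + 2)*(-3 - 1*(-3)) = (2 + I)*(-3 + 3) = (2 + I)*0 = 0)
b = -3 (b = -3 + 0 = -3)
b² = (-3)² = 9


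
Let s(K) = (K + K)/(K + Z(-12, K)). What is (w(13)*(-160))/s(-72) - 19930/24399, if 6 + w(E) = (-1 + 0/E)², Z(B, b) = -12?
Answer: 11366270/24399 ≈ 465.85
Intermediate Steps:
w(E) = -5 (w(E) = -6 + (-1 + 0/E)² = -6 + (-1 + 0)² = -6 + (-1)² = -6 + 1 = -5)
s(K) = 2*K/(-12 + K) (s(K) = (K + K)/(K - 12) = (2*K)/(-12 + K) = 2*K/(-12 + K))
(w(13)*(-160))/s(-72) - 19930/24399 = (-5*(-160))/((2*(-72)/(-12 - 72))) - 19930/24399 = 800/((2*(-72)/(-84))) - 19930*1/24399 = 800/((2*(-72)*(-1/84))) - 19930/24399 = 800/(12/7) - 19930/24399 = 800*(7/12) - 19930/24399 = 1400/3 - 19930/24399 = 11366270/24399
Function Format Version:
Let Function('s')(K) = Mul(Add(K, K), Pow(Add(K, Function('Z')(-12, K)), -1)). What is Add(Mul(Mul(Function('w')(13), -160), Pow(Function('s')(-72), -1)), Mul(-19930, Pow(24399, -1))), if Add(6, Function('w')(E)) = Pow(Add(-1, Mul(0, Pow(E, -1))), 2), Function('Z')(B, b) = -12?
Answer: Rational(11366270, 24399) ≈ 465.85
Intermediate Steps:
Function('w')(E) = -5 (Function('w')(E) = Add(-6, Pow(Add(-1, Mul(0, Pow(E, -1))), 2)) = Add(-6, Pow(Add(-1, 0), 2)) = Add(-6, Pow(-1, 2)) = Add(-6, 1) = -5)
Function('s')(K) = Mul(2, K, Pow(Add(-12, K), -1)) (Function('s')(K) = Mul(Add(K, K), Pow(Add(K, -12), -1)) = Mul(Mul(2, K), Pow(Add(-12, K), -1)) = Mul(2, K, Pow(Add(-12, K), -1)))
Add(Mul(Mul(Function('w')(13), -160), Pow(Function('s')(-72), -1)), Mul(-19930, Pow(24399, -1))) = Add(Mul(Mul(-5, -160), Pow(Mul(2, -72, Pow(Add(-12, -72), -1)), -1)), Mul(-19930, Pow(24399, -1))) = Add(Mul(800, Pow(Mul(2, -72, Pow(-84, -1)), -1)), Mul(-19930, Rational(1, 24399))) = Add(Mul(800, Pow(Mul(2, -72, Rational(-1, 84)), -1)), Rational(-19930, 24399)) = Add(Mul(800, Pow(Rational(12, 7), -1)), Rational(-19930, 24399)) = Add(Mul(800, Rational(7, 12)), Rational(-19930, 24399)) = Add(Rational(1400, 3), Rational(-19930, 24399)) = Rational(11366270, 24399)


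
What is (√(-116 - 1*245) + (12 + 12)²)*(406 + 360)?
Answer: 441216 + 14554*I ≈ 4.4122e+5 + 14554.0*I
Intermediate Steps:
(√(-116 - 1*245) + (12 + 12)²)*(406 + 360) = (√(-116 - 245) + 24²)*766 = (√(-361) + 576)*766 = (19*I + 576)*766 = (576 + 19*I)*766 = 441216 + 14554*I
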